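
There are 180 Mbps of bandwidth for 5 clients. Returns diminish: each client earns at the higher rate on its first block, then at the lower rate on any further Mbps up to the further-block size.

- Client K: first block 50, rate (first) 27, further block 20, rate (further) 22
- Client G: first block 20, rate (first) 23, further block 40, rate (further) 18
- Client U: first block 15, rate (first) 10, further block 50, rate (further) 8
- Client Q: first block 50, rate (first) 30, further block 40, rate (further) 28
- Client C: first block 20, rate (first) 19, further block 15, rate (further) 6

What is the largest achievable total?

4870

Order all 10 blocks by rate: Client Q/tier1 30 > Client Q/tier2 28 > Client K/tier1 27 > Client G/tier1 23 > Client K/tier2 22 > Client C/tier1 19 > Client G/tier2 18 > Client U/tier1 10 > Client U/tier2 8 > Client C/tier2 6.
Fill Client Q tier1 block (50 at 30) → 130 left.
Fill Client Q tier2 block (40 at 28) → 90 left.
Client K/tier1 (27): +50 → 40 left.
Fill Client G tier1 block (20 at 23) → 20 left.
Client K tier2 at 22: fill all 20 → 0 left.
Total = 30×50 + 28×40 + 27×50 + 23×20 + 22×20 = 4870.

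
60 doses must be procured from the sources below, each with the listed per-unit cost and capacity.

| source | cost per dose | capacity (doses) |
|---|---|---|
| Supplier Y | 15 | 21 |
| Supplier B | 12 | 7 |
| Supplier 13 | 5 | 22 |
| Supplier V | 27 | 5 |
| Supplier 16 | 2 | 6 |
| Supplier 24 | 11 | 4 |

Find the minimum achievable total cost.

Use sources in increasing cost order.
Take 6 from Supplier 16 at 2 — need 54 more.
Take 22 from Supplier 13 at 5 — need 32 more.
Supplier 24 at 11: take all 4 doses — 28 still needed.
Supplier B (12): use full 7 — 21 doses to go.
Take 21 from Supplier Y at 15 — need 0 more.
Supplier V: unused.
Cost = 6×2 + 22×5 + 4×11 + 7×12 + 21×15 = 565.

565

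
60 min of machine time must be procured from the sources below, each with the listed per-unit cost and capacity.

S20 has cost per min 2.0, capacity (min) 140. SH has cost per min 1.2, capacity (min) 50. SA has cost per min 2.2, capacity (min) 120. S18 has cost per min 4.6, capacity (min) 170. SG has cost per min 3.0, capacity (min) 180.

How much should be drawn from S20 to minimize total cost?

10

Cheapest first:
SH at 1.2: take all 50 min ; 10 still needed.
S20 (2.0): take the remaining 10 ; done.
SA, SG, S18: unused.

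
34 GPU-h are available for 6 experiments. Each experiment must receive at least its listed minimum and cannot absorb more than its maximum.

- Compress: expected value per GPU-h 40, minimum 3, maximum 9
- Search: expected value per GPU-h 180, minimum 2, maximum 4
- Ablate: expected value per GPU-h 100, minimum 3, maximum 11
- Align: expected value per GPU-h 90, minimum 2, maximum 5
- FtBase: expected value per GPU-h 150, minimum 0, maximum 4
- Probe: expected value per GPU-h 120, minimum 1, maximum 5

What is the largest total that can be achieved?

3670

Meeting every minimum uses 3+2+3+2+0+1 = 11 GPU-h, leaving 23.
Order the experiments by expected value per GPU-h: Search 180 > FtBase 150 > Probe 120 > Ablate 100 > Align 90 > Compress 40.
Search: +2 to 4 (cap) — 21 left.
Give FtBase 4 more to hit its cap of 4 — 17 left.
Probe: +4 to 5 (cap) — 13 left.
Ablate takes 8 more to reach its cap of 11 — 5 left.
Align: +3 to 5 (cap) — 2 left.
Only 2 left; Compress takes them to reach 5.
Total = 40×5 + 180×4 + 100×11 + 90×5 + 150×4 + 120×5 = 3670.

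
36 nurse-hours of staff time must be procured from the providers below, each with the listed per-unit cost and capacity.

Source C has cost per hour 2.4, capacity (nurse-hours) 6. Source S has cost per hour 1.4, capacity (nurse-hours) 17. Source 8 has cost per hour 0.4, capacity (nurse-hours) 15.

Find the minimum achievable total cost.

39.4

Use providers in increasing cost order.
Take 15 from Source 8 at 0.4 — need 21 more.
Source S (1.4): use full 17 — 4 nurse-hours to go.
Source C (2.4): take the remaining 4 — done.
Cost = 15×0.4 + 17×1.4 + 4×2.4 = 39.4.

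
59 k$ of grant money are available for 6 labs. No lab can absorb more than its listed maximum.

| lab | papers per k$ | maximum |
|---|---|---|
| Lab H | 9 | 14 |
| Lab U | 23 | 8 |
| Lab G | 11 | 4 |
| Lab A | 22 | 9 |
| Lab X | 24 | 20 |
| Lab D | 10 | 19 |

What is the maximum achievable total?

1086

Highest papers per k$ first: Lab X 24 > Lab U 23 > Lab A 22 > Lab G 11 > Lab D 10 > Lab H 9.
Lab X takes 20 to reach its cap of 20 ; 39 left.
Lab U: +8 to 8 (cap) ; 31 left.
Lab A takes 9 to reach its cap of 9 ; 22 left.
Lab G takes 4 to reach its cap of 4 ; 18 left.
Lab D: +18 (room for 19) → 18. Pool exhausted.
Total = 23×8 + 11×4 + 22×9 + 24×20 + 10×18 = 1086.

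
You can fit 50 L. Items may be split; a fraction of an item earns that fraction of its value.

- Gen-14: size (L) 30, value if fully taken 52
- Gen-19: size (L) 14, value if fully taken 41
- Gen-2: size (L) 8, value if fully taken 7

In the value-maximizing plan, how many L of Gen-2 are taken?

6

Best value per unit of size first: Gen-19 41/14≈2.93, Gen-14 52/30≈1.73, Gen-2 7/8≈0.875.
Take all of Gen-19 (14 L, value 41) → 36 L left.
All 30 L of Gen-14 fit (value 52) → 6 remain.
Fill the last 6 L with part of Gen-2: 6/8 of it earns 5.25.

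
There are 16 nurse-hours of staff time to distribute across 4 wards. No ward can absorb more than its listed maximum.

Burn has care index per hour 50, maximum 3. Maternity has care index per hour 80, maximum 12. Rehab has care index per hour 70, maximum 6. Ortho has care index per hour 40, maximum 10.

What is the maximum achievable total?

1240

Rank by care index per hour: Maternity 80 > Rehab 70 > Burn 50 > Ortho 40.
Maternity takes 12 to reach its cap of 12 ; 4 left.
Rehab: +4 (room for 6) → 4. Pool exhausted.
Total = 80×12 + 70×4 = 1240.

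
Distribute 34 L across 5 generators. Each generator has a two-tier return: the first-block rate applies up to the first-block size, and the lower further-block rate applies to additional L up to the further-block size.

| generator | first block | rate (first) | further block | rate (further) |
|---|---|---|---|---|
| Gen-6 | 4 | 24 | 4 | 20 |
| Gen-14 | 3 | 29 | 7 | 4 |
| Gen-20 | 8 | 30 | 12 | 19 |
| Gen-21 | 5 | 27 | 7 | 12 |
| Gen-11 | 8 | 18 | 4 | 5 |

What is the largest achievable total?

828

Rank every tier by rate: Gen-20/tier1 30 > Gen-14/tier1 29 > Gen-21/tier1 27 > Gen-6/tier1 24 > Gen-6/tier2 20 > Gen-20/tier2 19 > Gen-11/tier1 18 > Gen-21/tier2 12 > Gen-11/tier2 5 > Gen-14/tier2 4.
Gen-20 tier1 at 30: fill all 8 → 26 left.
Fill Gen-14 tier1 block (3 at 29) → 23 left.
Gen-21/tier1 (27): +5 → 18 left.
Fill Gen-6 tier1 block (4 at 24) → 14 left.
Gen-6 tier2 at 20: fill all 4 → 10 left.
10 remain; put them into Gen-20 tier2 at 19.
Total = 30×8 + 29×3 + 27×5 + 24×4 + 20×4 + 19×10 = 828.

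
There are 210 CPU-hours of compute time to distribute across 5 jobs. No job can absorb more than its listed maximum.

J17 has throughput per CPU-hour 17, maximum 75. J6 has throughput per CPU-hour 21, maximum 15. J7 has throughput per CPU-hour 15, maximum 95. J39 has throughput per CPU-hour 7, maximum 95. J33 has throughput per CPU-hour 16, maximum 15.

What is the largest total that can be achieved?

3325

Rank by throughput per CPU-hour: J6 21 > J17 17 > J33 16 > J7 15 > J39 7.
J6: +15 to 15 (cap) ; 195 left.
J17 takes 75 to reach its cap of 75 ; 120 left.
Give J33 15 to hit its cap of 15 ; 105 left.
Give J7 95 to hit its cap of 95 ; 10 left.
J39 has room for 95 but only 10 remain, so it gets 10.
Total = 17×75 + 21×15 + 15×95 + 7×10 + 16×15 = 3325.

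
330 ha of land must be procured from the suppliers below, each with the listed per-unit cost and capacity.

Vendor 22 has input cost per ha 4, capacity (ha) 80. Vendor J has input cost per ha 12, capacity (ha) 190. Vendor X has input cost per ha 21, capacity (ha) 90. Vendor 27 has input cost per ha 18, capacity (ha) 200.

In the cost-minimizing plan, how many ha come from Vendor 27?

60

Cheapest first:
Vendor 22 at 4: take all 80 ha — 250 still needed.
Vendor J at 12: take all 190 ha — 60 still needed.
Vendor 27 (18): take the remaining 60 — done.
Vendor X: unused.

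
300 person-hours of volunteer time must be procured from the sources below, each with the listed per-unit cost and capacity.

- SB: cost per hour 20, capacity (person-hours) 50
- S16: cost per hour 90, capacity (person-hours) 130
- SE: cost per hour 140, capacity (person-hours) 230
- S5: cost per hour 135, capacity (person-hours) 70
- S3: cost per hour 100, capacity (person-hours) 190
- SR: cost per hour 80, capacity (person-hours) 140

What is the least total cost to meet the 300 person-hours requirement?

Fill from the cheapest source first.
SB (20): use full 50 → 250 person-hours to go.
SR at 80: take all 140 person-hours → 110 still needed.
S16 (90): take the remaining 110 → done.
S3, S5, SE: unused.
Cost = 50×20 + 140×80 + 110×90 = 22100.

22100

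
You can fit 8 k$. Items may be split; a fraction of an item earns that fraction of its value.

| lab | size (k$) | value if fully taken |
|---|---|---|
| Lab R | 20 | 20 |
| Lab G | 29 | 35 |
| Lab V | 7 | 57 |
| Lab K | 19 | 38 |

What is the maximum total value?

59

Best value per unit of size first: Lab V 57/7≈8.14, Lab K 38/19≈2, Lab G 35/29≈1.21, Lab R 20/20≈1.
All 7 k$ of Lab V fit (value 57) — 1 remain.
Only 1 k$ remain; take 1/19 of Lab K for value 38×1/19 = 2.
Total value = 59.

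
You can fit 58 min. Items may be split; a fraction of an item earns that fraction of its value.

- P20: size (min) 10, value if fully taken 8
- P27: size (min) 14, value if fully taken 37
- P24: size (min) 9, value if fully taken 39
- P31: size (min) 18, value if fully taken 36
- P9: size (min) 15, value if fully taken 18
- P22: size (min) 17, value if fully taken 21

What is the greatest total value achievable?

Sort by value density: P24 39/9≈4.33, P27 37/14≈2.64, P31 36/18≈2, P22 21/17≈1.24, P9 18/15≈1.2, P20 8/10≈0.8.
P24: take in full, 9 min for value 39 → 49 left.
P27: take in full, 14 min for value 37 → 35 left.
Take all of P31 (18 min, value 36) → 17 min left.
P22: take in full, 17 min for value 21 → 0 left.
Total value = 133.

133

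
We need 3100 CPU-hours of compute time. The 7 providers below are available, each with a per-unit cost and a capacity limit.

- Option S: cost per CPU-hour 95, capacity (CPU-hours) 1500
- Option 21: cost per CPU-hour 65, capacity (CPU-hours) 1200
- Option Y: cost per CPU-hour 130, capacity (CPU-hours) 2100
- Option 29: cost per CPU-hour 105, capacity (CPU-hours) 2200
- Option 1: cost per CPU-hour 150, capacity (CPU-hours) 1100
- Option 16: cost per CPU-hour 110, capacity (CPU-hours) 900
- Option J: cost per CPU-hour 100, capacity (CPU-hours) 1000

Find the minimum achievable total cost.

260500

Cheapest first:
Take 1200 from Option 21 at 65 ; need 1900 more.
Take 1500 from Option S at 95 ; need 400 more.
Take 400 from Option J at 100 to finish.
Option 29, Option 16, Option Y, Option 1: unused.
Cost = 1200×65 + 1500×95 + 400×100 = 260500.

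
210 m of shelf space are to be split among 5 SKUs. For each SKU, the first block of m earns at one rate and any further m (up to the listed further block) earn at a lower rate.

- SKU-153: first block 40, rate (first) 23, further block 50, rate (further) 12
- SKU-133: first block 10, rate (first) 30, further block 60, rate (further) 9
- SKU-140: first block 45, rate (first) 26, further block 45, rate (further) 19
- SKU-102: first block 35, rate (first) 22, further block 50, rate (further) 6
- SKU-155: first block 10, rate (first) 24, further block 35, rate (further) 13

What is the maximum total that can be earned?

4580

Treat each block as its own option and order by rate: SKU-133/T1 30 > SKU-140/T1 26 > SKU-155/T1 24 > SKU-153/T1 23 > SKU-102/T1 22 > SKU-140/T2 19 > SKU-155/T2 13 > SKU-153/T2 12 > SKU-133/T2 9 > SKU-102/T2 6.
Fill SKU-133 T1 block (10 at 30) ; 200 left.
SKU-140/T1 (26): +45 ; 155 left.
SKU-155 T1 at 24: fill all 10 ; 145 left.
SKU-153/T1 (23): +40 ; 105 left.
SKU-102 T1 at 22: fill all 35 ; 70 left.
Fill SKU-140 T2 block (45 at 19) ; 25 left.
SKU-155/T2: +25 of 35 at 13; pool empty.
Total = 30×10 + 26×45 + 24×10 + 23×40 + 22×35 + 19×45 + 13×25 = 4580.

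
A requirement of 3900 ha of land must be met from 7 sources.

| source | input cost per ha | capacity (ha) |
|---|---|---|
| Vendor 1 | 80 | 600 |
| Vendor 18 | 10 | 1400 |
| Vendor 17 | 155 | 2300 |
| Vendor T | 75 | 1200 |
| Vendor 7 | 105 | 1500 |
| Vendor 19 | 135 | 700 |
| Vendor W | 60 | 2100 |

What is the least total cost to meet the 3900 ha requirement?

Fill from the cheapest source first.
Vendor 18 (10): use full 1400 → 2500 ha to go.
Vendor W (60): use full 2100 → 400 ha to go.
Vendor T (75): take the remaining 400 → done.
Vendor 1, Vendor 7, Vendor 19, Vendor 17: unused.
Cost = 1400×10 + 2100×60 + 400×75 = 170000.

170000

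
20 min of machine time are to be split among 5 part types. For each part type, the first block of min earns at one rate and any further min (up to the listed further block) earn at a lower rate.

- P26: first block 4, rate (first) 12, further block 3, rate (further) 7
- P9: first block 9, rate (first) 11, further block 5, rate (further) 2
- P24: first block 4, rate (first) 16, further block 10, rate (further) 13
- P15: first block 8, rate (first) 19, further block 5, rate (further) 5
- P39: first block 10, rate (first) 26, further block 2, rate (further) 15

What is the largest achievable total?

444

Treat each block as its own option and order by rate: P39/first 26 > P15/first 19 > P24/first 16 > P39/second 15 > P24/second 13 > P26/first 12 > P9/first 11 > P26/second 7 > P15/second 5 > P9/second 2.
Fill P39 first block (10 at 26) ; 10 left.
P15 first at 19: fill all 8 ; 2 left.
P24/first: +2 of 4 at 16; pool empty.
Total = 26×10 + 19×8 + 16×2 = 444.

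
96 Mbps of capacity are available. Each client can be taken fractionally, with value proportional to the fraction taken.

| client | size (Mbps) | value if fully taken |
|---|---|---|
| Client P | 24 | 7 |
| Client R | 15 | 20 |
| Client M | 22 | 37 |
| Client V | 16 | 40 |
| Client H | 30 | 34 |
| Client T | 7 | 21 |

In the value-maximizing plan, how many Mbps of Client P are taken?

6

Best value per unit of size first: Client T 21/7≈3, Client V 40/16≈2.5, Client M 37/22≈1.68, Client R 20/15≈1.33, Client H 34/30≈1.13, Client P 7/24≈0.292.
Client T: take in full, 7 Mbps for value 21 → 89 left.
All 16 Mbps of Client V fit (value 40) → 73 remain.
All 22 Mbps of Client M fit (value 37) → 51 remain.
Client R: take in full, 15 Mbps for value 20 → 36 left.
Take all of Client H (30 Mbps, value 34) → 6 Mbps left.
Fill the last 6 Mbps with part of Client P: 6/24 of it earns 1.75.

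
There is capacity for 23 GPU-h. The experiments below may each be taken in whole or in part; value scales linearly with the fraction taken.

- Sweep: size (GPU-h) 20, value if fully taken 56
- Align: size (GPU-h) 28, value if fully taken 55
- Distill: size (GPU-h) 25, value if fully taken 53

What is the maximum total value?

62.36

Best value per unit of size first: Sweep 56/20≈2.8, Distill 53/25≈2.12, Align 55/28≈1.96.
All 20 GPU-h of Sweep fit (value 56) — 3 remain.
3 GPU-h left: a 3/25 share of Distill gives 53×3/25 = 6.36.
Total value = 62.36.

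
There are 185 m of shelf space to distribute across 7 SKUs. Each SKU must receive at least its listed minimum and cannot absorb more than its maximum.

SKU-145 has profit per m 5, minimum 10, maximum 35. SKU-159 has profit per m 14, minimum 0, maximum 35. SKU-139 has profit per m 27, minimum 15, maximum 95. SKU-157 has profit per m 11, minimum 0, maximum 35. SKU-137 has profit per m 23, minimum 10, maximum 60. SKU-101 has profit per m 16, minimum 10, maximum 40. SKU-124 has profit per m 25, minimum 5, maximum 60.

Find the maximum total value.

4505

Meeting every minimum uses 10+0+15+0+10+10+5 = 50 m, leaving 135.
Rank by profit per m: SKU-139 27 > SKU-124 25 > SKU-137 23 > SKU-101 16 > SKU-159 14 > SKU-157 11 > SKU-145 5.
SKU-139 takes 80 more to reach its cap of 95 → 55 left.
SKU-124: +55 to 60 (cap) → 0 left.
Total = 5×10 + 27×95 + 23×10 + 16×10 + 25×60 = 4505.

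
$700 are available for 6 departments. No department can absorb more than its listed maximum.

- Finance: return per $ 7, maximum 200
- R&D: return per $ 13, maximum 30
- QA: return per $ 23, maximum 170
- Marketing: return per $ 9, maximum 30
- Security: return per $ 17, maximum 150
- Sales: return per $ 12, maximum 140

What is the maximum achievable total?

Order the departments by return per $: QA 23 > Security 17 > R&D 13 > Sales 12 > Marketing 9 > Finance 7.
QA takes 170 to reach its cap of 170 ; 530 left.
Security takes 150 to reach its cap of 150 ; 380 left.
Give R&D 30 to hit its cap of 30 ; 350 left.
Sales: +140 to 140 (cap) ; 210 left.
Marketing: +30 to 30 (cap) ; 180 left.
Only 180 left; Finance takes them to reach 180.
Total = 7×180 + 13×30 + 23×170 + 9×30 + 17×150 + 12×140 = 10060.

10060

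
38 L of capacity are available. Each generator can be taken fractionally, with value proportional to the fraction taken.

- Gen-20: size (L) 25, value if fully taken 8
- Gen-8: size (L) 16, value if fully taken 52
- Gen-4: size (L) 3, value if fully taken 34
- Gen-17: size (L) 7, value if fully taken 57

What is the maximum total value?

Sort by value density: Gen-4 34/3≈11.3, Gen-17 57/7≈8.14, Gen-8 52/16≈3.25, Gen-20 8/25≈0.32.
Gen-4: take in full, 3 L for value 34 ; 35 left.
All 7 L of Gen-17 fit (value 57) ; 28 remain.
Take all of Gen-8 (16 L, value 52) ; 12 L left.
Fill the last 12 L with part of Gen-20: 12/25 of it earns 3.84.
Total value = 146.84.

146.84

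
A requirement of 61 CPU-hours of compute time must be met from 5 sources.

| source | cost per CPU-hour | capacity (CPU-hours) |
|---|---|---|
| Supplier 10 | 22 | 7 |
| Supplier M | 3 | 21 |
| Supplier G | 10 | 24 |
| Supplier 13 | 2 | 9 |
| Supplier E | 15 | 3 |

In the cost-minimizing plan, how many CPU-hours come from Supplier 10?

Cheapest first:
Supplier 13 at 2: take all 9 CPU-hours ; 52 still needed.
Take 21 from Supplier M at 3 ; need 31 more.
Supplier G (10): use full 24 ; 7 CPU-hours to go.
Supplier E at 15: take all 3 CPU-hours ; 4 still needed.
Supplier 10 at 22: take 4 of its 7 ; requirement met.

4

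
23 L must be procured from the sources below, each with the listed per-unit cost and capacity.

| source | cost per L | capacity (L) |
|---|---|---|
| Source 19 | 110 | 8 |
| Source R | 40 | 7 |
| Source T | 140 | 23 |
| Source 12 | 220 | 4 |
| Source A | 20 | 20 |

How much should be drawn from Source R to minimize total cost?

Cheapest first:
Source A (20): use full 20 → 3 L to go.
Source R (40): take the remaining 3 → done.
Source 19, Source T, Source 12: unused.

3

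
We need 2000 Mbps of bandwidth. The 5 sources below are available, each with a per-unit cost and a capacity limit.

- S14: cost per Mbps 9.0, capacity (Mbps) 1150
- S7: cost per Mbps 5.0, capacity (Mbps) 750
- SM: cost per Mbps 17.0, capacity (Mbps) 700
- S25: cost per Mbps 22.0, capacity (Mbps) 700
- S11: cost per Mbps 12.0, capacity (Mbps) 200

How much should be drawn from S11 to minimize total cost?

100

Fill from the cheapest source first.
S7 (5.0): use full 750 ; 1250 Mbps to go.
S14 at 9.0: take all 1150 Mbps ; 100 still needed.
S11 at 12.0: take 100 of its 200 ; requirement met.
SM, S25: unused.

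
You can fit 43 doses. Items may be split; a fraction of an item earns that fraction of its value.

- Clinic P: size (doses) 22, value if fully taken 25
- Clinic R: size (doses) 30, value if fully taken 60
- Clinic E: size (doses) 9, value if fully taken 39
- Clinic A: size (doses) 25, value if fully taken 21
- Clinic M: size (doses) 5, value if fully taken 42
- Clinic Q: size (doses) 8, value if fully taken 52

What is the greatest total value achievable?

Best value per unit of size first: Clinic M 42/5≈8.4, Clinic Q 52/8≈6.5, Clinic E 39/9≈4.33, Clinic R 60/30≈2, Clinic P 25/22≈1.14, Clinic A 21/25≈0.84.
All 5 doses of Clinic M fit (value 42) → 38 remain.
Take all of Clinic Q (8 doses, value 52) → 30 doses left.
Take all of Clinic E (9 doses, value 39) → 21 doses left.
Only 21 doses remain; take 21/30 of Clinic R for value 60×21/30 = 42.
Total value = 175.

175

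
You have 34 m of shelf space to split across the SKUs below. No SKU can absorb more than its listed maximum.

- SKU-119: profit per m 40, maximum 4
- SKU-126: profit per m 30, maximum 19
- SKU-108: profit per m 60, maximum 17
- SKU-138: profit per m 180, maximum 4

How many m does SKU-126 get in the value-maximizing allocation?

9

Highest profit per m first: SKU-138 180 > SKU-108 60 > SKU-119 40 > SKU-126 30.
SKU-138 takes 4 to reach its cap of 4 — 30 left.
SKU-108: +17 to 17 (cap) — 13 left.
SKU-119: +4 to 4 (cap) — 9 left.
Only 9 left; SKU-126 takes them to reach 9.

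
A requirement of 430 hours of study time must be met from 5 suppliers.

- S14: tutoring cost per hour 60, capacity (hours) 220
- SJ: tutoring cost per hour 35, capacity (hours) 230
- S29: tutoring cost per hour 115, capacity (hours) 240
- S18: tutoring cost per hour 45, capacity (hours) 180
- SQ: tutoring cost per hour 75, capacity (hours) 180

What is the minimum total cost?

17350

Fill from the cheapest supplier first.
SJ (35): use full 230 ; 200 hours to go.
Take 180 from S18 at 45 ; need 20 more.
S14 at 60: take 20 of its 220 ; requirement met.
SQ, S29: unused.
Cost = 230×35 + 180×45 + 20×60 = 17350.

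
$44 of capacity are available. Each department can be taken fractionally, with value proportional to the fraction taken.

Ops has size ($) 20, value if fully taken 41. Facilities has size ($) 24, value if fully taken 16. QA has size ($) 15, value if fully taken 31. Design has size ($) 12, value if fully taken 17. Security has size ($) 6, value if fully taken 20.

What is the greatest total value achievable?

96.25

Rank by value-to-size ratio: Security 20/6≈3.33, QA 31/15≈2.07, Ops 41/20≈2.05, Design 17/12≈1.42, Facilities 16/24≈0.667.
All 6 $ of Security fit (value 20) ; 38 remain.
QA: take in full, 15 $ for value 31 ; 23 left.
Ops: take in full, 20 $ for value 41 ; 3 left.
Fill the last 3 $ with part of Design: 3/12 of it earns 4.25.
Total value = 96.25.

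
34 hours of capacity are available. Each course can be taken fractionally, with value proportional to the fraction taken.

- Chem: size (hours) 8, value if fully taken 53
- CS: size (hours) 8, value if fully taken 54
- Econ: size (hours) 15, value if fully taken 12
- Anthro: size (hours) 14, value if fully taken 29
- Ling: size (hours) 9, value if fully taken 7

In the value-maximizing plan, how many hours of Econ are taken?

Rank by value-to-size ratio: CS 54/8≈6.75, Chem 53/8≈6.62, Anthro 29/14≈2.07, Econ 12/15≈0.8, Ling 7/9≈0.778.
CS: take in full, 8 hours for value 54 ; 26 left.
Take all of Chem (8 hours, value 53) ; 18 hours left.
Anthro: take in full, 14 hours for value 29 ; 4 left.
Fill the last 4 hours with part of Econ: 4/15 of it earns 3.2.

4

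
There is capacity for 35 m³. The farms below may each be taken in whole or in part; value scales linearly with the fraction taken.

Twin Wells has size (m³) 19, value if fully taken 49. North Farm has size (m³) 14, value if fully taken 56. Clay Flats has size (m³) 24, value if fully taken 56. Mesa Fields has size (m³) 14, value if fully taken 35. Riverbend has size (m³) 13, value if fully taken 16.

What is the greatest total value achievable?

110

Best value per unit of size first: North Farm 56/14≈4, Twin Wells 49/19≈2.58, Mesa Fields 35/14≈2.5, Clay Flats 56/24≈2.33, Riverbend 16/13≈1.23.
All 14 m³ of North Farm fit (value 56) ; 21 remain.
All 19 m³ of Twin Wells fit (value 49) ; 2 remain.
Fill the last 2 m³ with part of Mesa Fields: 2/14 of it earns 5.
Total value = 110.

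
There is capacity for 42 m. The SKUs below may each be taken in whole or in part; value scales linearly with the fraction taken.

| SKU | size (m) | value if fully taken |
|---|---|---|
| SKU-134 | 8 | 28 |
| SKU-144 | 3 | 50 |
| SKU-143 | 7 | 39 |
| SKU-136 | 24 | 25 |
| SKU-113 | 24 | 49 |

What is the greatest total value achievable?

Sort by value density: SKU-144 50/3≈16.7, SKU-143 39/7≈5.57, SKU-134 28/8≈3.5, SKU-113 49/24≈2.04, SKU-136 25/24≈1.04.
SKU-144: take in full, 3 m for value 50 → 39 left.
Take all of SKU-143 (7 m, value 39) → 32 m left.
All 8 m of SKU-134 fit (value 28) → 24 remain.
Take all of SKU-113 (24 m, value 49) → 0 m left.
Total value = 166.

166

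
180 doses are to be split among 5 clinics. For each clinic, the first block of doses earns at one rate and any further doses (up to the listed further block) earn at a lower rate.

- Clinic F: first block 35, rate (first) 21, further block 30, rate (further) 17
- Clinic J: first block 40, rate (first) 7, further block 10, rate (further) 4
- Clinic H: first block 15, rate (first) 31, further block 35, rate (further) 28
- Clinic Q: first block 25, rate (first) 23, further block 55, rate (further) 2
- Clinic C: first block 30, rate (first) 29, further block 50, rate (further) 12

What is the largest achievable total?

Order all 10 blocks by rate: Clinic H/tier1 31 > Clinic C/tier1 29 > Clinic H/tier2 28 > Clinic Q/tier1 23 > Clinic F/tier1 21 > Clinic F/tier2 17 > Clinic C/tier2 12 > Clinic J/tier1 7 > Clinic J/tier2 4 > Clinic Q/tier2 2.
Clinic H/tier1 (31): +15 — 165 left.
Clinic C/tier1 (29): +30 — 135 left.
Clinic H tier2 at 28: fill all 35 — 100 left.
Clinic Q tier1 at 23: fill all 25 — 75 left.
Clinic F tier1 at 21: fill all 35 — 40 left.
Clinic F tier2 at 17: fill all 30 — 10 left.
10 remain; put them into Clinic C tier2 at 12.
Total = 31×15 + 29×30 + 28×35 + 23×25 + 21×35 + 17×30 + 12×10 = 4255.

4255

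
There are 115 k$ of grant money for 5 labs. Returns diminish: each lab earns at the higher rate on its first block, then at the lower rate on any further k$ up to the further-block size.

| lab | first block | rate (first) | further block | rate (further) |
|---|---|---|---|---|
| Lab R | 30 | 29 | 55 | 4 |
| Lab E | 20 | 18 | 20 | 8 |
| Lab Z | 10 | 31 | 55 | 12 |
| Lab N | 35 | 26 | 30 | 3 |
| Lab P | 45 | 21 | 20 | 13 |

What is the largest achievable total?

2930

Treat each block as its own option and order by rate: Lab Z/tier1 31 > Lab R/tier1 29 > Lab N/tier1 26 > Lab P/tier1 21 > Lab E/tier1 18 > Lab P/tier2 13 > Lab Z/tier2 12 > Lab E/tier2 8 > Lab R/tier2 4 > Lab N/tier2 3.
Lab Z tier1 at 31: fill all 10 ; 105 left.
Lab R tier1 at 29: fill all 30 ; 75 left.
Lab N tier1 at 26: fill all 35 ; 40 left.
40 remain; put them into Lab P tier1 at 21.
Total = 31×10 + 29×30 + 26×35 + 21×40 = 2930.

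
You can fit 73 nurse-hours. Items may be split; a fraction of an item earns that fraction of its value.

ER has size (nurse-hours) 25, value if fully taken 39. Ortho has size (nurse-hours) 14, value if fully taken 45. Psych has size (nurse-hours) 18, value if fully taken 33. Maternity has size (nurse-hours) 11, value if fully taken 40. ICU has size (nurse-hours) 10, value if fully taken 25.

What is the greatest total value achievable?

174.2

Sort by value density: Maternity 40/11≈3.64, Ortho 45/14≈3.21, ICU 25/10≈2.5, Psych 33/18≈1.83, ER 39/25≈1.56.
Take all of Maternity (11 nurse-hours, value 40) → 62 nurse-hours left.
Ortho: take in full, 14 nurse-hours for value 45 → 48 left.
Take all of ICU (10 nurse-hours, value 25) → 38 nurse-hours left.
Take all of Psych (18 nurse-hours, value 33) → 20 nurse-hours left.
Fill the last 20 nurse-hours with part of ER: 20/25 of it earns 31.2.
Total value = 174.2.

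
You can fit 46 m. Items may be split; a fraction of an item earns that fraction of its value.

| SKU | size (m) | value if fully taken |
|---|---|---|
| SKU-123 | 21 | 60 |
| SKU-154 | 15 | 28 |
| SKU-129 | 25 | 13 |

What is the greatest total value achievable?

Best value per unit of size first: SKU-123 60/21≈2.86, SKU-154 28/15≈1.87, SKU-129 13/25≈0.52.
All 21 m of SKU-123 fit (value 60) → 25 remain.
SKU-154: take in full, 15 m for value 28 → 10 left.
Only 10 m remain; take 10/25 of SKU-129 for value 13×10/25 = 5.2.
Total value = 93.2.

93.2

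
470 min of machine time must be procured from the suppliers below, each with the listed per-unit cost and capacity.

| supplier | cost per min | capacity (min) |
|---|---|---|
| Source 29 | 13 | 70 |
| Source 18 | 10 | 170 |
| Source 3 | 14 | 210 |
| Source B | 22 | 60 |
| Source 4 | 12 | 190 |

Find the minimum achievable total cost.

Fill from the cheapest supplier first.
Source 18 at 10: take all 170 min ; 300 still needed.
Source 4 (12): use full 190 ; 110 min to go.
Take 70 from Source 29 at 13 ; need 40 more.
Source 3 at 14: take 40 of its 210 ; requirement met.
Source B: unused.
Cost = 170×10 + 190×12 + 70×13 + 40×14 = 5450.

5450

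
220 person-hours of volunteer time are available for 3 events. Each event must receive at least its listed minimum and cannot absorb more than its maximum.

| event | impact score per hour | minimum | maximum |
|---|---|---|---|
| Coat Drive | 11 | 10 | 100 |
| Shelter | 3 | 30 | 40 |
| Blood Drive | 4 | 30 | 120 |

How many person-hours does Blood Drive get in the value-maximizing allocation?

Meeting every minimum uses 10+30+30 = 70 person-hours, leaving 150.
Highest impact score per hour first: Coat Drive 11 > Blood Drive 4 > Shelter 3.
Coat Drive: +90 to 100 (cap) ; 60 left.
Only 60 left; Blood Drive takes them to reach 90.

90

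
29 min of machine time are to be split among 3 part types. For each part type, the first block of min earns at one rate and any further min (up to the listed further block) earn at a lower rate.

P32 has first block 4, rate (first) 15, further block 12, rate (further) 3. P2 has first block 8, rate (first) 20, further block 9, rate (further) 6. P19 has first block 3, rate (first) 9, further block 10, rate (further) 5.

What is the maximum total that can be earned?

326

Rank every tier by rate: P2/tier1 20 > P32/tier1 15 > P19/tier1 9 > P2/tier2 6 > P19/tier2 5 > P32/tier2 3.
P2 tier1 at 20: fill all 8 → 21 left.
P32/tier1 (15): +4 → 17 left.
P19 tier1 at 9: fill all 3 → 14 left.
Fill P2 tier2 block (9 at 6) → 5 left.
P19/tier2: +5 of 10 at 5; pool empty.
Total = 20×8 + 15×4 + 9×3 + 6×9 + 5×5 = 326.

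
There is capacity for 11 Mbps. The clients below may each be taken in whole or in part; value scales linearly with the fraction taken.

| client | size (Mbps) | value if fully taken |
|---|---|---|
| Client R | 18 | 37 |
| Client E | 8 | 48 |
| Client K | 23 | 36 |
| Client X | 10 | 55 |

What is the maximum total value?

64.5

Sort by value density: Client E 48/8≈6, Client X 55/10≈5.5, Client R 37/18≈2.06, Client K 36/23≈1.57.
Client E: take in full, 8 Mbps for value 48 → 3 left.
3 Mbps left: a 3/10 share of Client X gives 55×3/10 = 16.5.
Total value = 64.5.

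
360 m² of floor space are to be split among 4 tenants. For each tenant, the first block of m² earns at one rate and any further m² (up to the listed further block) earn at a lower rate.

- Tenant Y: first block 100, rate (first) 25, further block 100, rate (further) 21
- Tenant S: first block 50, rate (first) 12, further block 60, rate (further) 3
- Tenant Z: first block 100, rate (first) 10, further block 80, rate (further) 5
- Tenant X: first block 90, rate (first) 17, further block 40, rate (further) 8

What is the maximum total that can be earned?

6930

Rank every tier by rate: Tenant Y/tier1 25 > Tenant Y/tier2 21 > Tenant X/tier1 17 > Tenant S/tier1 12 > Tenant Z/tier1 10 > Tenant X/tier2 8 > Tenant Z/tier2 5 > Tenant S/tier2 3.
Tenant Y/tier1 (25): +100 — 260 left.
Fill Tenant Y tier2 block (100 at 21) — 160 left.
Tenant X tier1 at 17: fill all 90 — 70 left.
Tenant S tier1 at 12: fill all 50 — 20 left.
20 remain; put them into Tenant Z tier1 at 10.
Total = 25×100 + 21×100 + 17×90 + 12×50 + 10×20 = 6930.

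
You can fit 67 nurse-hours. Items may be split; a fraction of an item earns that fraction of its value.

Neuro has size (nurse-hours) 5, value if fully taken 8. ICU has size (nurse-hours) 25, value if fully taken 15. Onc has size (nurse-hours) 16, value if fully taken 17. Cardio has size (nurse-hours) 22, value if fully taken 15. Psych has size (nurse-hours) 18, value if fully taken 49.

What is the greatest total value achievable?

92.6

Sort by value density: Psych 49/18≈2.72, Neuro 8/5≈1.6, Onc 17/16≈1.06, Cardio 15/22≈0.682, ICU 15/25≈0.6.
Take all of Psych (18 nurse-hours, value 49) → 49 nurse-hours left.
Neuro: take in full, 5 nurse-hours for value 8 → 44 left.
All 16 nurse-hours of Onc fit (value 17) → 28 remain.
Cardio: take in full, 22 nurse-hours for value 15 → 6 left.
Only 6 nurse-hours remain; take 6/25 of ICU for value 15×6/25 = 3.6.
Total value = 92.6.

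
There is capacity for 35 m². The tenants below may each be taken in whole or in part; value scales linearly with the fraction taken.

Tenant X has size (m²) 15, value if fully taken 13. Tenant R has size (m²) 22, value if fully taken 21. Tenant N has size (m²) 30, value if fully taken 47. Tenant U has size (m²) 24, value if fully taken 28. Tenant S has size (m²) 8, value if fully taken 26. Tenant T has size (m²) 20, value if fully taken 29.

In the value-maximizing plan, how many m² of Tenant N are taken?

27

Best value per unit of size first: Tenant S 26/8≈3.25, Tenant N 47/30≈1.57, Tenant T 29/20≈1.45, Tenant U 28/24≈1.17, Tenant R 21/22≈0.955, Tenant X 13/15≈0.867.
All 8 m² of Tenant S fit (value 26) → 27 remain.
Only 27 m² remain; take 27/30 of Tenant N for value 47×27/30 = 42.3.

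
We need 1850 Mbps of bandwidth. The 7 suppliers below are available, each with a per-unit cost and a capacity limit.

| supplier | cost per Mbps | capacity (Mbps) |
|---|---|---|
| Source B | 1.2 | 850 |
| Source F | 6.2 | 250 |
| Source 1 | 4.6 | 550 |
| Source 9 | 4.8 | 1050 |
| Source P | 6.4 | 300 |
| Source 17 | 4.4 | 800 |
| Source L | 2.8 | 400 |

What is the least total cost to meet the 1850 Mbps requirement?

Use suppliers in increasing cost order.
Source B (1.2): use full 850 — 1000 Mbps to go.
Source L (2.8): use full 400 — 600 Mbps to go.
Take 600 from Source 17 at 4.4 to finish.
Source 1, Source 9, Source F, Source P: unused.
Cost = 850×1.2 + 400×2.8 + 600×4.4 = 4780.

4780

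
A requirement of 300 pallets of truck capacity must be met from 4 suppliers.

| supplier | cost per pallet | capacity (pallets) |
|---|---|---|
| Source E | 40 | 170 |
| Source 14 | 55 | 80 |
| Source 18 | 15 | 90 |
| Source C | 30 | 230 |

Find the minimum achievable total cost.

Fill from the cheapest supplier first.
Take 90 from Source 18 at 15 ; need 210 more.
Source C at 30: take 210 of its 230 ; requirement met.
Source E, Source 14: unused.
Cost = 90×15 + 210×30 = 7650.

7650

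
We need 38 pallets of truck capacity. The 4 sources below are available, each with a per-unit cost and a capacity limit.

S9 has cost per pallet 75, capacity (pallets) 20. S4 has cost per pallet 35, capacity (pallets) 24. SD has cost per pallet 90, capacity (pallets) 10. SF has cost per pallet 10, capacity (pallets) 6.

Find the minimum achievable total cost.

Cheapest first:
Take 6 from SF at 10 — need 32 more.
S4 (35): use full 24 — 8 pallets to go.
S9 (75): take the remaining 8 — done.
SD: unused.
Cost = 6×10 + 24×35 + 8×75 = 1500.

1500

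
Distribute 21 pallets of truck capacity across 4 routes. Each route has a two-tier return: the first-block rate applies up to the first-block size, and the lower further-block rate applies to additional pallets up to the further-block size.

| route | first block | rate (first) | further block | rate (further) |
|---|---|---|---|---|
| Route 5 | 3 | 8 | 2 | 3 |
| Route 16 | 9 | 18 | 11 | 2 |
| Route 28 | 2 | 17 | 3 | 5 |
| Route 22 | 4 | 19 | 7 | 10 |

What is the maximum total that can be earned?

Rank every tier by rate: Route 22/first 19 > Route 16/first 18 > Route 28/first 17 > Route 22/second 10 > Route 5/first 8 > Route 28/second 5 > Route 5/second 3 > Route 16/second 2.
Fill Route 22 first block (4 at 19) → 17 left.
Route 16 first at 18: fill all 9 → 8 left.
Route 28/first (17): +2 → 6 left.
Route 22/second: +6 of 7 at 10; pool empty.
Total = 19×4 + 18×9 + 17×2 + 10×6 = 332.

332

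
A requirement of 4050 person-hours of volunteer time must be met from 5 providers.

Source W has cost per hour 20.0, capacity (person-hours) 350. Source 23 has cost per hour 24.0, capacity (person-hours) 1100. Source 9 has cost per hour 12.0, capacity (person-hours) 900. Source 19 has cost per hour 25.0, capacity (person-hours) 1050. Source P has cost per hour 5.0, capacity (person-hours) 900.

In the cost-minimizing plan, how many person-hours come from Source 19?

Cheapest first:
Source P at 5.0: take all 900 person-hours — 3150 still needed.
Source 9 (12.0): use full 900 — 2250 person-hours to go.
Take 350 from Source W at 20.0 — need 1900 more.
Source 23 (24.0): use full 1100 — 800 person-hours to go.
Take 800 from Source 19 at 25.0 to finish.

800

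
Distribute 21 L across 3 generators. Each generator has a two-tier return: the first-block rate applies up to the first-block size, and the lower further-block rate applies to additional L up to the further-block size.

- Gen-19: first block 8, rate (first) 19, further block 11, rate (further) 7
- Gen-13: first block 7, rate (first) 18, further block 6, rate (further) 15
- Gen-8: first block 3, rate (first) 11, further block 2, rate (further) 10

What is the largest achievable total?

368

Treat each block as its own option and order by rate: Gen-19/first 19 > Gen-13/first 18 > Gen-13/second 15 > Gen-8/first 11 > Gen-8/second 10 > Gen-19/second 7.
Gen-19 first at 19: fill all 8 — 13 left.
Fill Gen-13 first block (7 at 18) — 6 left.
Gen-13/second (15): +6 — 0 left.
Total = 19×8 + 18×7 + 15×6 = 368.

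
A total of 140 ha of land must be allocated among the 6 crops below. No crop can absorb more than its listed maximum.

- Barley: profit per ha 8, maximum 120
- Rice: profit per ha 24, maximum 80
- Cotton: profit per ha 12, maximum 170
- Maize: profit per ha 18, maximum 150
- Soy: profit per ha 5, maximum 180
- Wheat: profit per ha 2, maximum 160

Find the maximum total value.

Rank by profit per ha: Rice 24 > Maize 18 > Cotton 12 > Barley 8 > Soy 5 > Wheat 2.
Rice takes 80 to reach its cap of 80 — 60 left.
Maize: +60 (room for 150) → 60. Pool exhausted.
Total = 24×80 + 18×60 = 3000.

3000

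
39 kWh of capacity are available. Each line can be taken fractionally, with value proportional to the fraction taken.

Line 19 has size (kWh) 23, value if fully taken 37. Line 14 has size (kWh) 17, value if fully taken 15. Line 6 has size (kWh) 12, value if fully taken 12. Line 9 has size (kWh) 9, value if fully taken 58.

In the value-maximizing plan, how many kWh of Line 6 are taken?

7

Rank by value-to-size ratio: Line 9 58/9≈6.44, Line 19 37/23≈1.61, Line 6 12/12≈1, Line 14 15/17≈0.882.
Line 9: take in full, 9 kWh for value 58 — 30 left.
All 23 kWh of Line 19 fit (value 37) — 7 remain.
Fill the last 7 kWh with part of Line 6: 7/12 of it earns 7.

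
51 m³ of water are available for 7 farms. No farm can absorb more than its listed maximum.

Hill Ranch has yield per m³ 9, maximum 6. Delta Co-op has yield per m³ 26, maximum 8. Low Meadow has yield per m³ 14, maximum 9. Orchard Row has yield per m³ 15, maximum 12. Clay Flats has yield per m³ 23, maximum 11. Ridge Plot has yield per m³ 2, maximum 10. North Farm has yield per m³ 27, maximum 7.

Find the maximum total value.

992

Highest yield per m³ first: North Farm 27 > Delta Co-op 26 > Clay Flats 23 > Orchard Row 15 > Low Meadow 14 > Hill Ranch 9 > Ridge Plot 2.
Give North Farm 7 to hit its cap of 7 → 44 left.
Delta Co-op: +8 to 8 (cap) → 36 left.
Clay Flats: +11 to 11 (cap) → 25 left.
Orchard Row takes 12 to reach its cap of 12 → 13 left.
Give Low Meadow 9 to hit its cap of 9 → 4 left.
Only 4 left; Hill Ranch takes them to reach 4.
Total = 9×4 + 26×8 + 14×9 + 15×12 + 23×11 + 27×7 = 992.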